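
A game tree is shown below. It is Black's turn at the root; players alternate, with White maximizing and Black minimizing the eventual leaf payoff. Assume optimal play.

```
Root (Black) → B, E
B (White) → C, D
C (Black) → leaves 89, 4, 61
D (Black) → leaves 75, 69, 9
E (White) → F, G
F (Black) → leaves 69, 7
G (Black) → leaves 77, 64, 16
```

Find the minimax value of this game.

9

C (Black): min(89, 4, 61) = 4
D (Black): min(75, 69, 9) = 9
B (White): max(4, 9) = 9
F (Black): min(69, 7) = 7
G (Black): min(77, 64, 16) = 16
E (White): max(7, 16) = 16
Root (Black): min(9, 16) = 9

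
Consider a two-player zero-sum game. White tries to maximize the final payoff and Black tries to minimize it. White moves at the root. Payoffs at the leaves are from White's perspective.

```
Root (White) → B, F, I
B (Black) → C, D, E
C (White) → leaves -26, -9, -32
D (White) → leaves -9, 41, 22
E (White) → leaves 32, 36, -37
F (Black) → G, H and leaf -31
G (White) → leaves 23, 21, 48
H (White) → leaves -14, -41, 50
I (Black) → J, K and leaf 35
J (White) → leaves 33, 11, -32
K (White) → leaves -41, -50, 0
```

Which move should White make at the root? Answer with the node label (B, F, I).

I

C (White): max(-26, -9, -32) = -9
D (White): max(-9, 41, 22) = 41
E (White): max(32, 36, -37) = 36
B (Black): min(-9, 41, 36) = -9
G (White): max(23, 21, 48) = 48
H (White): max(-14, -41, 50) = 50
F (Black): min(48, 50, -31) = -31
J (White): max(33, 11, -32) = 33
K (White): max(-41, -50, 0) = 0
I (Black): min(33, 0, 35) = 0
Root (White): max(-9, -31, 0) = 0
White picks the child with the highest value: I (value 0).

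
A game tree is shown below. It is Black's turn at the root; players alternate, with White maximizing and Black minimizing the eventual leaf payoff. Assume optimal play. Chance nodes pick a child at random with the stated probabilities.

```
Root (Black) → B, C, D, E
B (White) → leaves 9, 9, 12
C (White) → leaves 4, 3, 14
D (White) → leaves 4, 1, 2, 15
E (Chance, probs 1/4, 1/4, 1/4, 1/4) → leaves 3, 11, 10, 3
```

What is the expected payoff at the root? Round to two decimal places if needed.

6.75

B (White): max(9, 9, 12) = 12
C (White): max(4, 3, 14) = 14
D (White): max(4, 1, 2, 15) = 15
E (Chance): 1/4·3 + 1/4·11 + 1/4·10 + 1/4·3 = 6.75
Root (Black): min(12, 14, 15, 6.75) = 6.75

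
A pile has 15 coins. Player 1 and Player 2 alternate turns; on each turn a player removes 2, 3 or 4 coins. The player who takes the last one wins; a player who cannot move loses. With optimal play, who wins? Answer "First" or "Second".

First

W/L table (W = player to move can force a win):
i:   0  1  2  3  4  5  6  7  8  9 10 11 12 13 14 15
     L  L  W  W  W  W  L  L  W  W  W  W  L  L  W  W
Position 15 is W, so the first player wins.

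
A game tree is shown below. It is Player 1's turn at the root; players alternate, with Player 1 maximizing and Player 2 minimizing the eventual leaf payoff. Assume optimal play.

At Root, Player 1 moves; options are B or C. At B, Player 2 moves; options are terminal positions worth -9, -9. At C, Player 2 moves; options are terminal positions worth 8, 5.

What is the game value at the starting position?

5

B (Player 2): min(-9, -9) = -9
C (Player 2): min(8, 5) = 5
Root (Player 1): max(-9, 5) = 5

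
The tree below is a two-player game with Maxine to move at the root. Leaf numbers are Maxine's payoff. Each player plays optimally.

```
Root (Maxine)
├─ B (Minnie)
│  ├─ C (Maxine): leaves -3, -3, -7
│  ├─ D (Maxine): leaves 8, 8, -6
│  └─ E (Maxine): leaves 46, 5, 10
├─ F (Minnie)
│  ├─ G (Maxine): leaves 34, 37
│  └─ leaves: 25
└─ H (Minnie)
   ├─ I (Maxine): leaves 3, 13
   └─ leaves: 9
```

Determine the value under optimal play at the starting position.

C (Maxine): max(-3, -3, -7) = -3
D (Maxine): max(8, 8, -6) = 8
E (Maxine): max(46, 5, 10) = 46
B (Minnie): min(-3, 8, 46) = -3
G (Maxine): max(34, 37) = 37
F (Minnie): min(37, 25) = 25
I (Maxine): max(3, 13) = 13
H (Minnie): min(13, 9) = 9
Root (Maxine): max(-3, 25, 9) = 25

25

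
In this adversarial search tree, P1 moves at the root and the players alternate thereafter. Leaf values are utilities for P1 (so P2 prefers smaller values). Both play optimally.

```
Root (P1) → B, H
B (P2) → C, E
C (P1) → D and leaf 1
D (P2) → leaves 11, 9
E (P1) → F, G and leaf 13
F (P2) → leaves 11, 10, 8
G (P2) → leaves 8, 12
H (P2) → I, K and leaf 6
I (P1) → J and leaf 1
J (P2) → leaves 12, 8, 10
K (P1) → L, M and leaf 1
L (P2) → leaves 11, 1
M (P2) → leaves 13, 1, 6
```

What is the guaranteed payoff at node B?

D: min(11, 9) = 9
C: max(9, 1) = 9
F: min(11, 10, 8) = 8
G: min(8, 12) = 8
E: max(8, 8, 13) = 13
B: min(9, 13) = 9

9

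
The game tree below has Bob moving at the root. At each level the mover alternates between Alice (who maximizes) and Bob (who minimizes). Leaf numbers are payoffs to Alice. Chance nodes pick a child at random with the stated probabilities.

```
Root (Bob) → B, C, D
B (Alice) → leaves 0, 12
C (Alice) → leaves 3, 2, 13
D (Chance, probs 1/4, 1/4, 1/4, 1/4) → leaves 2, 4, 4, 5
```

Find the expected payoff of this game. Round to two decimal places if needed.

B (Alice): max(0, 12) = 12
C (Alice): max(3, 2, 13) = 13
D (Chance): 1/4·2 + 1/4·4 + 1/4·4 + 1/4·5 = 3.75
Root (Bob): min(12, 13, 3.75) = 3.75

3.75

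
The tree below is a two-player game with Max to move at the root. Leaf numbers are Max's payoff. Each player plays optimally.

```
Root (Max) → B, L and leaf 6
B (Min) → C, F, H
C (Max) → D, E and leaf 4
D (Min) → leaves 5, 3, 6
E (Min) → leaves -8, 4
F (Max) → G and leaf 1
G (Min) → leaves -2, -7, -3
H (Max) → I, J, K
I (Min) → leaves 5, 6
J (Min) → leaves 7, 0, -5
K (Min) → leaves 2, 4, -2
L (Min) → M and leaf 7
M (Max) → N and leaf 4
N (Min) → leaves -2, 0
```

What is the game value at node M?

4

N: min(-2, 0) = -2
M: max(-2, 4) = 4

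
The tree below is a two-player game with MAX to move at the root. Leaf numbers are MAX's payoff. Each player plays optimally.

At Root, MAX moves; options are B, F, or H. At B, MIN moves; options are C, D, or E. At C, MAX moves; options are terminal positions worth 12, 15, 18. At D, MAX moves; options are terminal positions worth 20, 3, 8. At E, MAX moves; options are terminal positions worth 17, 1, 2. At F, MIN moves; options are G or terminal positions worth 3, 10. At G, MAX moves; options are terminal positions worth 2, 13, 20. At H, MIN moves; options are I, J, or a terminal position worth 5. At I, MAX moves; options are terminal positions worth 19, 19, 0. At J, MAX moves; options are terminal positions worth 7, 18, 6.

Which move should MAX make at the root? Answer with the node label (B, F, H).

B

C (MAX): max(12, 15, 18) = 18
D (MAX): max(20, 3, 8) = 20
E (MAX): max(17, 1, 2) = 17
B (MIN): min(18, 20, 17) = 17
G (MAX): max(2, 13, 20) = 20
F (MIN): min(20, 3, 10) = 3
I (MAX): max(19, 19, 0) = 19
J (MAX): max(7, 18, 6) = 18
H (MIN): min(19, 18, 5) = 5
Root (MAX): max(17, 3, 5) = 17
MAX picks the child with the highest value: B (value 17).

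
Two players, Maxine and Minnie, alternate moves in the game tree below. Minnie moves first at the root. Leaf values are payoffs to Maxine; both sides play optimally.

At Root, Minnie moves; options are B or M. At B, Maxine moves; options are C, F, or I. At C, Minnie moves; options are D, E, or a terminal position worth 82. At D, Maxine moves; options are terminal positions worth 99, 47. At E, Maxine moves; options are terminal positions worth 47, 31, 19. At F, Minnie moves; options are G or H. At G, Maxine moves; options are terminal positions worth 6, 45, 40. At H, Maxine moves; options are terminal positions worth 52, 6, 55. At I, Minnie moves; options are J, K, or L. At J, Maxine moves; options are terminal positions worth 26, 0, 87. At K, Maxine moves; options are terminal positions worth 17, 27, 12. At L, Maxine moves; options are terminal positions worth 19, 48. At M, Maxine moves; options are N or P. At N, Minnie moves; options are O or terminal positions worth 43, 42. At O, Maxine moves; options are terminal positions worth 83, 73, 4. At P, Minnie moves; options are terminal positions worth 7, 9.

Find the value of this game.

42

D (Maxine): max(99, 47) = 99
E (Maxine): max(47, 31, 19) = 47
C (Minnie): min(99, 47, 82) = 47
G (Maxine): max(6, 45, 40) = 45
H (Maxine): max(52, 6, 55) = 55
F (Minnie): min(45, 55) = 45
J (Maxine): max(26, 0, 87) = 87
K (Maxine): max(17, 27, 12) = 27
L (Maxine): max(19, 48) = 48
I (Minnie): min(87, 27, 48) = 27
B (Maxine): max(47, 45, 27) = 47
O (Maxine): max(83, 73, 4) = 83
N (Minnie): min(83, 43, 42) = 42
P (Minnie): min(7, 9) = 7
M (Maxine): max(42, 7) = 42
Root (Minnie): min(47, 42) = 42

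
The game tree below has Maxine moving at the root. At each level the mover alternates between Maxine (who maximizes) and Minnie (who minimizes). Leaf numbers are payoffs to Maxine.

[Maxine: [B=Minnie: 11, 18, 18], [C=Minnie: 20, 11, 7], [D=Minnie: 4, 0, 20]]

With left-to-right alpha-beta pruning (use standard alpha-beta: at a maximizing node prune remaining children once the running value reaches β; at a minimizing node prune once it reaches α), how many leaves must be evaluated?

6

B [α=-∞,β=+∞]: v=11
C [α=11,β=+∞]: v=11 after child 2 ≤ α → α-cutoff, skip 1
D [α=11,β=+∞]: v=4 after child 1 ≤ α → α-cutoff, skip 2
Root [α=-∞,β=+∞]: v=11
Leaves evaluated: 6 of 9.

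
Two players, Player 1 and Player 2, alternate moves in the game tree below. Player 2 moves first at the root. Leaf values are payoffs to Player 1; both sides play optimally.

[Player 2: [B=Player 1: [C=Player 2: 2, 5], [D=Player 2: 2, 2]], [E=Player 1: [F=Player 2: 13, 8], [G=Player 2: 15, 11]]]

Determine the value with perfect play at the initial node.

C (Player 2): min(2, 5) = 2
D (Player 2): min(2, 2) = 2
B (Player 1): max(2, 2) = 2
F (Player 2): min(13, 8) = 8
G (Player 2): min(15, 11) = 11
E (Player 1): max(8, 11) = 11
Root (Player 2): min(2, 11) = 2

2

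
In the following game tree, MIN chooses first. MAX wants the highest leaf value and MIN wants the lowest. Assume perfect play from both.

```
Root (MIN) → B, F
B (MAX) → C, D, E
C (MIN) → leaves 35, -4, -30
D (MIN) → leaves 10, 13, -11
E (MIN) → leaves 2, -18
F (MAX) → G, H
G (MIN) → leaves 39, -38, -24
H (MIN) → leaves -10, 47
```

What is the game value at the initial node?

C (MIN): min(35, -4, -30) = -30
D (MIN): min(10, 13, -11) = -11
E (MIN): min(2, -18) = -18
B (MAX): max(-30, -11, -18) = -11
G (MIN): min(39, -38, -24) = -38
H (MIN): min(-10, 47) = -10
F (MAX): max(-38, -10) = -10
Root (MIN): min(-11, -10) = -11

-11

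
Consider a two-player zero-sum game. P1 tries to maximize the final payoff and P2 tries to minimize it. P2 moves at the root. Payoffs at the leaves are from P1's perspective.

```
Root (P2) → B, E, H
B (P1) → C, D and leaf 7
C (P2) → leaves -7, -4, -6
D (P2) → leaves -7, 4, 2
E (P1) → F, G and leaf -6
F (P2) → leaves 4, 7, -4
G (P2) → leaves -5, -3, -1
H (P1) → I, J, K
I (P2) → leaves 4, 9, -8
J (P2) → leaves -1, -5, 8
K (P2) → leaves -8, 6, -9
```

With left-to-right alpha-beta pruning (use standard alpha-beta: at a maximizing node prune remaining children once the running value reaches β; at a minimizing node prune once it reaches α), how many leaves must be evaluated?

17

C [α=-∞,β=+∞]: v=-7
D [α=-7,β=+∞]: v=-7 after child 1 ≤ α → α-cutoff, skip 2
B [α=-∞,β=+∞]: v=7
F [α=-∞,β=7]: v=-4
G [α=-4,β=7]: v=-5 after child 1 ≤ α → α-cutoff, skip 2
E [α=-∞,β=7]: v=-4
I [α=-∞,β=-4]: v=-8
J [α=-8,β=-4]: v=-5
K [α=-5,β=-4]: v=-8 after child 1 ≤ α → α-cutoff, skip 2
H [α=-∞,β=-4]: v=-5
Root [α=-∞,β=+∞]: v=-5
Leaves evaluated: 17 of 23.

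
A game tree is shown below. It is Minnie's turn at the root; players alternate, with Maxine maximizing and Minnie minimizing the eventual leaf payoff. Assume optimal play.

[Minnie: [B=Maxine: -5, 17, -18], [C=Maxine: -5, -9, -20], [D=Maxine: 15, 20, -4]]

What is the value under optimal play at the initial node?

B (Maxine): max(-5, 17, -18) = 17
C (Maxine): max(-5, -9, -20) = -5
D (Maxine): max(15, 20, -4) = 20
Root (Minnie): min(17, -5, 20) = -5

-5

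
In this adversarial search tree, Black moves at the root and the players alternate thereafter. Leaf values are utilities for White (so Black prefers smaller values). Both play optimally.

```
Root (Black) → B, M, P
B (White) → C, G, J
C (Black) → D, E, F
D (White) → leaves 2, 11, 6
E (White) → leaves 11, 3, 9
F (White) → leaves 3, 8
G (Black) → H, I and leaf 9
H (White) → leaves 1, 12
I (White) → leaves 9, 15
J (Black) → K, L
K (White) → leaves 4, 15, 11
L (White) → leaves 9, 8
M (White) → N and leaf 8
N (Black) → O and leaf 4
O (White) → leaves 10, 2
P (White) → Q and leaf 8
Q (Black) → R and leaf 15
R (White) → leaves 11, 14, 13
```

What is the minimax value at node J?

9

K: max(4, 15, 11) = 15
L: max(9, 8) = 9
J: min(15, 9) = 9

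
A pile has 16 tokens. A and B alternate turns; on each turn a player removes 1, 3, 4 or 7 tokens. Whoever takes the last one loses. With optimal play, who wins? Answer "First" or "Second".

Compute winning (W) and losing (L) positions by backward induction:
i:   0  1  2  3  4  5  6  7  8  9 10 11 12 13 14 15 16
     W  L  W  L  W  W  W  W  W  L  W  L  W  W  W  W  W
Position 16 is W, so the first player wins.

First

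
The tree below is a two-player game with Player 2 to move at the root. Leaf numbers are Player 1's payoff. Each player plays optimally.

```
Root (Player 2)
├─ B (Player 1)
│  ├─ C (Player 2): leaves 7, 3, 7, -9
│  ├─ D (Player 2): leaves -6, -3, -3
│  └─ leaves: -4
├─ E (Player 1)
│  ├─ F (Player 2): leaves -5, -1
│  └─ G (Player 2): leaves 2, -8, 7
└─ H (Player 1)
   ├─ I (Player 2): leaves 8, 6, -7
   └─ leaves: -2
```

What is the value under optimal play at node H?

I: min(8, 6, -7) = -7
H: max(-7, -2) = -2

-2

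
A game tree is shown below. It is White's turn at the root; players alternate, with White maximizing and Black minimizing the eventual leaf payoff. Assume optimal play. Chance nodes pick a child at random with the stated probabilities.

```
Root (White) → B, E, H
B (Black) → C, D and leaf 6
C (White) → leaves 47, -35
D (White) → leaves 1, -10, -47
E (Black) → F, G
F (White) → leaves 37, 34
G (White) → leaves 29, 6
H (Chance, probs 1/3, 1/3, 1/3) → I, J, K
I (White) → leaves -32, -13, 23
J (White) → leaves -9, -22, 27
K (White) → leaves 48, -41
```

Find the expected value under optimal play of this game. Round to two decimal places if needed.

32.67

C (White): max(47, -35) = 47
D (White): max(1, -10, -47) = 1
B (Black): min(47, 1, 6) = 1
F (White): max(37, 34) = 37
G (White): max(29, 6) = 29
E (Black): min(37, 29) = 29
I (White): max(-32, -13, 23) = 23
J (White): max(-9, -22, 27) = 27
K (White): max(48, -41) = 48
H (Chance): 1/3·23 + 1/3·27 + 1/3·48 = 32.67
Root (White): max(1, 29, 32.67) = 32.67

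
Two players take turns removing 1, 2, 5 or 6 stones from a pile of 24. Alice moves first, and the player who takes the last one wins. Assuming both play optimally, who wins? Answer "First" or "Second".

Second

W/L table (W = player to move can force a win):
i:   0  1  2  3  4  5  6  7  8  9 10 11 12 13 14 15 16 17 18 19 20 21 22 23 24
     L  W  W  L  W  W  W  L  W  W  L  W  W  W  L  W  W  L  W  W  W  L  W  W  L
Position 24 is L, so the second player wins.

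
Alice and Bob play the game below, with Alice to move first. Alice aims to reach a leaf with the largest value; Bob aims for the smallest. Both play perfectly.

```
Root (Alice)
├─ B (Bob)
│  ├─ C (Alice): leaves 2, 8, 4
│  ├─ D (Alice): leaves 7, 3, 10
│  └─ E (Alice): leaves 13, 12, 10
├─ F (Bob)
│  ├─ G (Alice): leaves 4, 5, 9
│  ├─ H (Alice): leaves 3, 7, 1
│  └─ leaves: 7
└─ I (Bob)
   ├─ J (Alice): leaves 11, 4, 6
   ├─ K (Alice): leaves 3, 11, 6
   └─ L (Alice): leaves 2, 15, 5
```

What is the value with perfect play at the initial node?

11

C (Alice): max(2, 8, 4) = 8
D (Alice): max(7, 3, 10) = 10
E (Alice): max(13, 12, 10) = 13
B (Bob): min(8, 10, 13) = 8
G (Alice): max(4, 5, 9) = 9
H (Alice): max(3, 7, 1) = 7
F (Bob): min(9, 7, 7) = 7
J (Alice): max(11, 4, 6) = 11
K (Alice): max(3, 11, 6) = 11
L (Alice): max(2, 15, 5) = 15
I (Bob): min(11, 11, 15) = 11
Root (Alice): max(8, 7, 11) = 11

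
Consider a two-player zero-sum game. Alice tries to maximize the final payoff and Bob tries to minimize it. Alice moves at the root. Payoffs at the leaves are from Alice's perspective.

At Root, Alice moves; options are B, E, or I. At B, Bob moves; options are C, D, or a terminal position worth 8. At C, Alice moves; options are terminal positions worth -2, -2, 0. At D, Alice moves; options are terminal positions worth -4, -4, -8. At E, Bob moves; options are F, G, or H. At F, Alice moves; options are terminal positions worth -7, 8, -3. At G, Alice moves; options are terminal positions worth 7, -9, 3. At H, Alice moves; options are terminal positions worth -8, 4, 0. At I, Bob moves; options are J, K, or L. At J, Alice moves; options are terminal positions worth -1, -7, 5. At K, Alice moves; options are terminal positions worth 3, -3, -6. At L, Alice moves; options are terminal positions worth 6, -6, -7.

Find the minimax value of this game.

C (Alice): max(-2, -2, 0) = 0
D (Alice): max(-4, -4, -8) = -4
B (Bob): min(0, -4, 8) = -4
F (Alice): max(-7, 8, -3) = 8
G (Alice): max(7, -9, 3) = 7
H (Alice): max(-8, 4, 0) = 4
E (Bob): min(8, 7, 4) = 4
J (Alice): max(-1, -7, 5) = 5
K (Alice): max(3, -3, -6) = 3
L (Alice): max(6, -6, -7) = 6
I (Bob): min(5, 3, 6) = 3
Root (Alice): max(-4, 4, 3) = 4

4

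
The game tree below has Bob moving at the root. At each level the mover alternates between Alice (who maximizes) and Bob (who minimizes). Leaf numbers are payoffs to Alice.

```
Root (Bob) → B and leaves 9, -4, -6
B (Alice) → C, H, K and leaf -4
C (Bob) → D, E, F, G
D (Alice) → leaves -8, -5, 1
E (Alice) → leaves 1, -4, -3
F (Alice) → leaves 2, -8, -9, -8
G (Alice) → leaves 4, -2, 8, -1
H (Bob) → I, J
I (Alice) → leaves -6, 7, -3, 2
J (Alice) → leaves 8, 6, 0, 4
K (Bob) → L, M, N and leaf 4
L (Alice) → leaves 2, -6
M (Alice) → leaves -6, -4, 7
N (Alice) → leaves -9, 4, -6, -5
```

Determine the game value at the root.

D (Alice): max(-8, -5, 1) = 1
E (Alice): max(1, -4, -3) = 1
F (Alice): max(2, -8, -9, -8) = 2
G (Alice): max(4, -2, 8, -1) = 8
C (Bob): min(1, 1, 2, 8) = 1
I (Alice): max(-6, 7, -3, 2) = 7
J (Alice): max(8, 6, 0, 4) = 8
H (Bob): min(7, 8) = 7
L (Alice): max(2, -6) = 2
M (Alice): max(-6, -4, 7) = 7
N (Alice): max(-9, 4, -6, -5) = 4
K (Bob): min(2, 7, 4, 4) = 2
B (Alice): max(1, 7, 2, -4) = 7
Root (Bob): min(7, 9, -4, -6) = -6

-6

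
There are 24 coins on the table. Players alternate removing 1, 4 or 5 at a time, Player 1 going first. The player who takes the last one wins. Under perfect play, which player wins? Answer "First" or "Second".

Second

i:   0  1  2  3  4  5  6  7  8  9 10 11 12 13 14 15 16 17 18 19 20 21 22 23 24
     L  W  L  W  W  W  W  W  L  W  L  W  W  W  W  W  L  W  L  W  W  W  W  W  L
Position 24 is L, so the second player wins.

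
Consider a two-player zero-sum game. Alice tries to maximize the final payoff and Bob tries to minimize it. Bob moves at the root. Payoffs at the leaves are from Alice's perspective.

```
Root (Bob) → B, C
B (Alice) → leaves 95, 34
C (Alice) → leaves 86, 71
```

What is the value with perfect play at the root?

B (Alice): max(95, 34) = 95
C (Alice): max(86, 71) = 86
Root (Bob): min(95, 86) = 86

86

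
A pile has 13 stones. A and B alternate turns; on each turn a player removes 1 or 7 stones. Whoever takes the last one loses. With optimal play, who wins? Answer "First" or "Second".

Second

i:   0  1  2  3  4  5  6  7  8  9 10 11 12 13
     W  L  W  L  W  L  W  L  W  L  W  L  W  L
Position 13 is L, so the second player wins.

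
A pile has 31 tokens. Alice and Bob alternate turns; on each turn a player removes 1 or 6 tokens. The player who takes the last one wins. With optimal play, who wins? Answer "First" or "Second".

First

W/L table (W = player to move can force a win):
i:   0  1  2  3  4  5  6  7  8  9 10 11 12 13 14 15 16 17 18 19 20 21 22 23 24 25 26 27 28 29 30 31
     L  W  L  W  L  W  W  L  W  L  W  L  W  W  L  W  L  W  L  W  W  L  W  L  W  L  W  W  L  W  L  W
Position 31 is W, so the first player wins.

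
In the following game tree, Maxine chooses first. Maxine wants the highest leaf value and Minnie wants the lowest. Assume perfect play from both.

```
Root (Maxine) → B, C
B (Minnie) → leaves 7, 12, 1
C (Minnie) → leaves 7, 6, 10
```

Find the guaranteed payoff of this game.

6

B (Minnie): min(7, 12, 1) = 1
C (Minnie): min(7, 6, 10) = 6
Root (Maxine): max(1, 6) = 6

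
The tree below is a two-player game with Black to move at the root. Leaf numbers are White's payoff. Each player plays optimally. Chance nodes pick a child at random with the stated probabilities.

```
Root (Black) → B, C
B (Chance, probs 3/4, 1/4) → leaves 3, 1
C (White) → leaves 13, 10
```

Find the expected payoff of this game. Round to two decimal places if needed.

2.5

B (Chance): 3/4·3 + 1/4·1 = 2.5
C (White): max(13, 10) = 13
Root (Black): min(2.5, 13) = 2.5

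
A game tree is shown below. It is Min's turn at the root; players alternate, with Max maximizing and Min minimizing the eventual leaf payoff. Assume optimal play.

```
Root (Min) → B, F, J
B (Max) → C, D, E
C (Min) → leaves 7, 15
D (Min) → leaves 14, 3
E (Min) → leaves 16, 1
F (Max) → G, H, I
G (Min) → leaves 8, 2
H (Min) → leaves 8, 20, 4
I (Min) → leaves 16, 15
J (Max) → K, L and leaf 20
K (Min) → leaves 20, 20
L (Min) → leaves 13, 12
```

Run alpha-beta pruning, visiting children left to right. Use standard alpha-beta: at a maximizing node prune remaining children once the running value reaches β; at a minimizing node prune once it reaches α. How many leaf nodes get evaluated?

15

C [α=-∞,β=+∞]: v=7
D [α=7,β=+∞]: v=3
E [α=7,β=+∞]: v=1
B [α=-∞,β=+∞]: v=7
G [α=-∞,β=7]: v=2
H [α=2,β=7]: v=4
I [α=4,β=7]: v=15
F [α=-∞,β=7]: v=15
K [α=-∞,β=7]: v=20
J [α=-∞,β=7]: v=20 after child 1 ≥ β → β-cutoff, skip 2
Root [α=-∞,β=+∞]: v=7
Leaves evaluated: 15 of 18.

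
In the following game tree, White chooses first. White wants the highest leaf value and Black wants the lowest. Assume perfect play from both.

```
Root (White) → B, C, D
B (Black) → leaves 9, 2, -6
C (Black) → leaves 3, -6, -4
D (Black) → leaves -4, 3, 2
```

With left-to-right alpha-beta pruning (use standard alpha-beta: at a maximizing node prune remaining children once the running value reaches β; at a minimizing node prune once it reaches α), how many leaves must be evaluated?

8

B [α=-∞,β=+∞]: v=-6
C [α=-6,β=+∞]: v=-6 after child 2 ≤ α → α-cutoff, skip 1
D [α=-6,β=+∞]: v=-4
Root [α=-∞,β=+∞]: v=-4
Leaves evaluated: 8 of 9.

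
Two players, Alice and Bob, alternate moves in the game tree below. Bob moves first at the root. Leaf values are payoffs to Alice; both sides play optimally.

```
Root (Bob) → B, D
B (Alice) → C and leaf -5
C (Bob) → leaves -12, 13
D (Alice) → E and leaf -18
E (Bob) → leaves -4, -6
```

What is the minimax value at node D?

-6

E: min(-4, -6) = -6
D: max(-6, -18) = -6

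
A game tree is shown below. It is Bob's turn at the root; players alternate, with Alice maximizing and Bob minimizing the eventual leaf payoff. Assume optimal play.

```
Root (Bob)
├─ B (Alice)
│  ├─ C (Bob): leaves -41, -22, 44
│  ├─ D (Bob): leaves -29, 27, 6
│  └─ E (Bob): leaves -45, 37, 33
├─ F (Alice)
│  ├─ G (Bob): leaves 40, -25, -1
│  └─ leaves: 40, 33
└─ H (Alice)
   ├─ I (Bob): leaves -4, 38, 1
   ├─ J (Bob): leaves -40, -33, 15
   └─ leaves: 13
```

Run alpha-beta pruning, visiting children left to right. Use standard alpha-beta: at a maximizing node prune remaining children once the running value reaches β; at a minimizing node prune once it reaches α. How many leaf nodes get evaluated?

C [α=-∞,β=+∞]: v=-41
D [α=-41,β=+∞]: v=-29
E [α=-29,β=+∞]: v=-45 after child 1 ≤ α → α-cutoff, skip 2
B [α=-∞,β=+∞]: v=-29
G [α=-∞,β=-29]: v=-25
F [α=-∞,β=-29]: v=-25 after child 1 ≥ β → β-cutoff, skip 2
I [α=-∞,β=-29]: v=-4
H [α=-∞,β=-29]: v=-4 after child 1 ≥ β → β-cutoff, skip 2
Root [α=-∞,β=+∞]: v=-29
Leaves evaluated: 13 of 21.

13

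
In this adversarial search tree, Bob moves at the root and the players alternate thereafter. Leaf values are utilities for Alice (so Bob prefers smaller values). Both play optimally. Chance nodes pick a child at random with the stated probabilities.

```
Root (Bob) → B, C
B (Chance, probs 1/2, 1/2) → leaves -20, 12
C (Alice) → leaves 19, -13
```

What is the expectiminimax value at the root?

-4

B (Chance): 1/2·-20 + 1/2·12 = -4
C (Alice): max(19, -13) = 19
Root (Bob): min(-4, 19) = -4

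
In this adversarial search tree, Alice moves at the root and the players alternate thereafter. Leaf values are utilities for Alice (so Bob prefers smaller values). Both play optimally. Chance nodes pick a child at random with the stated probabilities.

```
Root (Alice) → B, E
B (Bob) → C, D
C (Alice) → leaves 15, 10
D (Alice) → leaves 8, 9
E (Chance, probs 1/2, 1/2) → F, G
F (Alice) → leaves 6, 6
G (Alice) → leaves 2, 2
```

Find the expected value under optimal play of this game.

9

C (Alice): max(15, 10) = 15
D (Alice): max(8, 9) = 9
B (Bob): min(15, 9) = 9
F (Alice): max(6, 6) = 6
G (Alice): max(2, 2) = 2
E (Chance): 1/2·6 + 1/2·2 = 4
Root (Alice): max(9, 4) = 9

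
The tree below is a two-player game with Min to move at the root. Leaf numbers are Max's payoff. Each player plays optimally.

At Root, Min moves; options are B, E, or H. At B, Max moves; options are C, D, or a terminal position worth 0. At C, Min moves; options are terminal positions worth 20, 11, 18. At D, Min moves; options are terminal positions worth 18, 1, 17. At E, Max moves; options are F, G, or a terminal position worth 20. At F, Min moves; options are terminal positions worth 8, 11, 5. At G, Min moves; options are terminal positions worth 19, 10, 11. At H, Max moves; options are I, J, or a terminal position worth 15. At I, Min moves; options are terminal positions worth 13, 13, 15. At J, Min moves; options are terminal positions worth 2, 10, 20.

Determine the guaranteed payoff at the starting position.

11

C (Min): min(20, 11, 18) = 11
D (Min): min(18, 1, 17) = 1
B (Max): max(11, 1, 0) = 11
F (Min): min(8, 11, 5) = 5
G (Min): min(19, 10, 11) = 10
E (Max): max(5, 10, 20) = 20
I (Min): min(13, 13, 15) = 13
J (Min): min(2, 10, 20) = 2
H (Max): max(13, 2, 15) = 15
Root (Min): min(11, 20, 15) = 11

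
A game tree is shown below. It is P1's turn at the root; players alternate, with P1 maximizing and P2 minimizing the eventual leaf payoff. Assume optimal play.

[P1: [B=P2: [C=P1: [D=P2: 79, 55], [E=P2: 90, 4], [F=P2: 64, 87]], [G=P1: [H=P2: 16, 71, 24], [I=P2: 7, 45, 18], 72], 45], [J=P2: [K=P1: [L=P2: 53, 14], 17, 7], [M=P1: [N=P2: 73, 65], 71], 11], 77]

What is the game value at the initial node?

D (P2): min(79, 55) = 55
E (P2): min(90, 4) = 4
F (P2): min(64, 87) = 64
C (P1): max(55, 4, 64) = 64
H (P2): min(16, 71, 24) = 16
I (P2): min(7, 45, 18) = 7
G (P1): max(16, 7, 72) = 72
B (P2): min(64, 72, 45) = 45
L (P2): min(53, 14) = 14
K (P1): max(14, 17, 7) = 17
N (P2): min(73, 65) = 65
M (P1): max(65, 71) = 71
J (P2): min(17, 71, 11) = 11
Root (P1): max(45, 11, 77) = 77

77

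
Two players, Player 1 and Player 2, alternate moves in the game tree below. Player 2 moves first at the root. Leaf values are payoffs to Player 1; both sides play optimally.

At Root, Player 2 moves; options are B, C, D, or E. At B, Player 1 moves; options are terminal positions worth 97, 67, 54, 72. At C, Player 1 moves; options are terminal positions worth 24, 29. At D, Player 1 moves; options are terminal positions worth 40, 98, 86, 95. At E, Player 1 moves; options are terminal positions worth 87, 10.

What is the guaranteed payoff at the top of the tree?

29

B (Player 1): max(97, 67, 54, 72) = 97
C (Player 1): max(24, 29) = 29
D (Player 1): max(40, 98, 86, 95) = 98
E (Player 1): max(87, 10) = 87
Root (Player 2): min(97, 29, 98, 87) = 29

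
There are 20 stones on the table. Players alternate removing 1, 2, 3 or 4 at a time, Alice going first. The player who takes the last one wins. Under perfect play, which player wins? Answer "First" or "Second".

Compute winning (W) and losing (L) positions by backward induction:
i:   0  1  2  3  4  5  6  7  8  9 10 11 12 13 14 15 16 17 18 19 20
     L  W  W  W  W  L  W  W  W  W  L  W  W  W  W  L  W  W  W  W  L
Position 20 is L, so the second player wins.

Second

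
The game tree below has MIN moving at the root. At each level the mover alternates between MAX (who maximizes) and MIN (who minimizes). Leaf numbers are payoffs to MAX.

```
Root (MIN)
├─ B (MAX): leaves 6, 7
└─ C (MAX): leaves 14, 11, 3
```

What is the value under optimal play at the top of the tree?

B (MAX): max(6, 7) = 7
C (MAX): max(14, 11, 3) = 14
Root (MIN): min(7, 14) = 7

7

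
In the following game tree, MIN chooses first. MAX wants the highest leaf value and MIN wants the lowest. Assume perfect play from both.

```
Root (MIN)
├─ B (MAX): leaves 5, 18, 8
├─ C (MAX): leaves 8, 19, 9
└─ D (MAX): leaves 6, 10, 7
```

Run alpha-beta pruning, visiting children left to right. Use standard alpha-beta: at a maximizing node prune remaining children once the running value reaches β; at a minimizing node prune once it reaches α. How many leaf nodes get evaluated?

8

B [α=-∞,β=+∞]: v=18
C [α=-∞,β=18]: v=19 after child 2 ≥ β → β-cutoff, skip 1
D [α=-∞,β=18]: v=10
Root [α=-∞,β=+∞]: v=10
Leaves evaluated: 8 of 9.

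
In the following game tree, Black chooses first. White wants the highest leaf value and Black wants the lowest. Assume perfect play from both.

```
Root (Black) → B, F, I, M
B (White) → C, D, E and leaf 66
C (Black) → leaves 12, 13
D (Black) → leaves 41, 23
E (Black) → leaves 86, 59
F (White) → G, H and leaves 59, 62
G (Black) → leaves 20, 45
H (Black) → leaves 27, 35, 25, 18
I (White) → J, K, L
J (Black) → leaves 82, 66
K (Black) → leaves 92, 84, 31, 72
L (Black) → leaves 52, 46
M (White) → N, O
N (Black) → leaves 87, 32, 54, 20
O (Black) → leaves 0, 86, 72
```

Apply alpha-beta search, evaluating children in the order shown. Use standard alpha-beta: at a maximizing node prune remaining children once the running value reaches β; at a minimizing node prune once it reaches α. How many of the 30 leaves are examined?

22

C [α=-∞,β=+∞]: v=12
D [α=12,β=+∞]: v=23
E [α=23,β=+∞]: v=59
B [α=-∞,β=+∞]: v=66
G [α=-∞,β=66]: v=20
H [α=20,β=66]: v=18
F [α=-∞,β=66]: v=62
J [α=-∞,β=62]: v=66
I [α=-∞,β=62]: v=66 after child 1 ≥ β → β-cutoff, skip 2
N [α=-∞,β=62]: v=20
O [α=20,β=62]: v=0 after child 1 ≤ α → α-cutoff, skip 2
M [α=-∞,β=62]: v=20
Root [α=-∞,β=+∞]: v=20
Leaves evaluated: 22 of 30.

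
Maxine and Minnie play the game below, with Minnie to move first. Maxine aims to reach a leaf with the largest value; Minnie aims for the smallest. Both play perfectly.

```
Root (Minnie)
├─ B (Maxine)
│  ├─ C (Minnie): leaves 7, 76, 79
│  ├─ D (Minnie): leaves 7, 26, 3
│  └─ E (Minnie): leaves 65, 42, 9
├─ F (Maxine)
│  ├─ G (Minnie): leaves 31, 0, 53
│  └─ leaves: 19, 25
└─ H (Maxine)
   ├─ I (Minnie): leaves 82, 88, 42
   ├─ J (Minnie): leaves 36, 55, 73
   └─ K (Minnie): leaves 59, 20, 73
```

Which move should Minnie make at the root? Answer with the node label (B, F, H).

B

C (Minnie): min(7, 76, 79) = 7
D (Minnie): min(7, 26, 3) = 3
E (Minnie): min(65, 42, 9) = 9
B (Maxine): max(7, 3, 9) = 9
G (Minnie): min(31, 0, 53) = 0
F (Maxine): max(0, 19, 25) = 25
I (Minnie): min(82, 88, 42) = 42
J (Minnie): min(36, 55, 73) = 36
K (Minnie): min(59, 20, 73) = 20
H (Maxine): max(42, 36, 20) = 42
Root (Minnie): min(9, 25, 42) = 9
Minnie picks the child with the lowest value: B (value 9).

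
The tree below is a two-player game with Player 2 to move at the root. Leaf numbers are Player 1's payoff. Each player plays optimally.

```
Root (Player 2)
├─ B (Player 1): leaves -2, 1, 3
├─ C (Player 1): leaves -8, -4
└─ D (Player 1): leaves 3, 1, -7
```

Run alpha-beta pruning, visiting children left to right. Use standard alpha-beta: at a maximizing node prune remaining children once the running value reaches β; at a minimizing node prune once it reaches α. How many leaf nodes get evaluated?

6

B [α=-∞,β=+∞]: v=3
C [α=-∞,β=3]: v=-4
D [α=-∞,β=-4]: v=3 after child 1 ≥ β → β-cutoff, skip 2
Root [α=-∞,β=+∞]: v=-4
Leaves evaluated: 6 of 8.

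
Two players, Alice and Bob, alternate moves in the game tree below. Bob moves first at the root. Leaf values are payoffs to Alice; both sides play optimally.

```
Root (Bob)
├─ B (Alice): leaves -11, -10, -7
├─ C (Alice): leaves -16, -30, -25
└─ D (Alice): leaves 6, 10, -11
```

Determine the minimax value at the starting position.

B (Alice): max(-11, -10, -7) = -7
C (Alice): max(-16, -30, -25) = -16
D (Alice): max(6, 10, -11) = 10
Root (Bob): min(-7, -16, 10) = -16

-16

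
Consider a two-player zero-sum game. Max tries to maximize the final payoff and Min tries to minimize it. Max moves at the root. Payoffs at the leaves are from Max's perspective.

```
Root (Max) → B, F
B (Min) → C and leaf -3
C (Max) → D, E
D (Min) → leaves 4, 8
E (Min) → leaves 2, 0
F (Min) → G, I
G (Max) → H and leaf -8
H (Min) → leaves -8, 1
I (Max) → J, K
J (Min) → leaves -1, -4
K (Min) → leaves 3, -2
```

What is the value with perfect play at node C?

D: min(4, 8) = 4
E: min(2, 0) = 0
C: max(4, 0) = 4

4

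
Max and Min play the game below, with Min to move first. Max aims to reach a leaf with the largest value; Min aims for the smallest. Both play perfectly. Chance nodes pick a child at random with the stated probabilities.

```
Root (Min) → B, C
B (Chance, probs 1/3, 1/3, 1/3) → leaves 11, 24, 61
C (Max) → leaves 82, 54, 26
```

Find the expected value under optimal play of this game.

32

B (Chance): 1/3·11 + 1/3·24 + 1/3·61 = 32
C (Max): max(82, 54, 26) = 82
Root (Min): min(32, 82) = 32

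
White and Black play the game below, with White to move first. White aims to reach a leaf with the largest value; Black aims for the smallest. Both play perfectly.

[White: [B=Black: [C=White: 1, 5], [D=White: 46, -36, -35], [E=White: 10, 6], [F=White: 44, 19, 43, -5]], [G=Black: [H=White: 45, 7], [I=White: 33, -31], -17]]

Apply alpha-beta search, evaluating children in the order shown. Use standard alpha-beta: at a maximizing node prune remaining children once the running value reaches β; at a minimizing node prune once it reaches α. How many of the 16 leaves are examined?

C [α=-∞,β=+∞]: v=5
D [α=-∞,β=5]: v=46 after child 1 ≥ β → β-cutoff, skip 2
E [α=-∞,β=5]: v=10 after child 1 ≥ β → β-cutoff, skip 1
F [α=-∞,β=5]: v=44 after child 1 ≥ β → β-cutoff, skip 3
B [α=-∞,β=+∞]: v=5
H [α=5,β=+∞]: v=45
I [α=5,β=45]: v=33
G [α=5,β=+∞]: v=-17
Root [α=-∞,β=+∞]: v=5
Leaves evaluated: 10 of 16.

10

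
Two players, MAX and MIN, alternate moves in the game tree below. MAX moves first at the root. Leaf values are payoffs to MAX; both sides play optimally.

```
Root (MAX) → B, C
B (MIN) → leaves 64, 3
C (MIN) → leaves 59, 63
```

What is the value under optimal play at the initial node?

59

B (MIN): min(64, 3) = 3
C (MIN): min(59, 63) = 59
Root (MAX): max(3, 59) = 59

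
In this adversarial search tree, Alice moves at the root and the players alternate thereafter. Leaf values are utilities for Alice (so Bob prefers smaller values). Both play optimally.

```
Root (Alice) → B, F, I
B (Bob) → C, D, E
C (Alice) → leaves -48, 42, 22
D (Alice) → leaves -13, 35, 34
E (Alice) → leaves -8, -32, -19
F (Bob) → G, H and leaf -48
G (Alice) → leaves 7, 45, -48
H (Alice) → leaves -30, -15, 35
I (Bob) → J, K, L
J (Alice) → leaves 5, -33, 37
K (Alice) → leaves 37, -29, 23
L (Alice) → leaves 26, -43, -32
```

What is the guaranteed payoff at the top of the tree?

26

C (Alice): max(-48, 42, 22) = 42
D (Alice): max(-13, 35, 34) = 35
E (Alice): max(-8, -32, -19) = -8
B (Bob): min(42, 35, -8) = -8
G (Alice): max(7, 45, -48) = 45
H (Alice): max(-30, -15, 35) = 35
F (Bob): min(45, 35, -48) = -48
J (Alice): max(5, -33, 37) = 37
K (Alice): max(37, -29, 23) = 37
L (Alice): max(26, -43, -32) = 26
I (Bob): min(37, 37, 26) = 26
Root (Alice): max(-8, -48, 26) = 26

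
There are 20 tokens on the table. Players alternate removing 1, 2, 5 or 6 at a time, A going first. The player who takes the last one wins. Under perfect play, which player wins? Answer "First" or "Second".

First

Mark each pile size as W (mover wins) or L (mover loses):
i:   0  1  2  3  4  5  6  7  8  9 10 11 12 13 14 15 16 17 18 19 20
     L  W  W  L  W  W  W  L  W  W  L  W  W  W  L  W  W  L  W  W  W
Position 20 is W, so the first player wins.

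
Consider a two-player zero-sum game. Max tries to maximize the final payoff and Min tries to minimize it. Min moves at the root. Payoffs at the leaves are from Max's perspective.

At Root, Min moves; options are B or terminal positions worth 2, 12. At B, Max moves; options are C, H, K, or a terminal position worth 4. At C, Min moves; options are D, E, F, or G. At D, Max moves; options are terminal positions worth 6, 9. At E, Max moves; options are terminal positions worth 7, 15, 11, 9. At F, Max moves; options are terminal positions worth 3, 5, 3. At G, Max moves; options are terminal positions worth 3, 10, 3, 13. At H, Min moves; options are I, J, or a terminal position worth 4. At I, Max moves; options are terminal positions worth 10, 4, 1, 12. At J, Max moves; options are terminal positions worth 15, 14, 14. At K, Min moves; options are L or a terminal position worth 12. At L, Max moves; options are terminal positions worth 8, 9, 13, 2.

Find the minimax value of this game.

2

D (Max): max(6, 9) = 9
E (Max): max(7, 15, 11, 9) = 15
F (Max): max(3, 5, 3) = 5
G (Max): max(3, 10, 3, 13) = 13
C (Min): min(9, 15, 5, 13) = 5
I (Max): max(10, 4, 1, 12) = 12
J (Max): max(15, 14, 14) = 15
H (Min): min(12, 15, 4) = 4
L (Max): max(8, 9, 13, 2) = 13
K (Min): min(13, 12) = 12
B (Max): max(5, 4, 12, 4) = 12
Root (Min): min(12, 2, 12) = 2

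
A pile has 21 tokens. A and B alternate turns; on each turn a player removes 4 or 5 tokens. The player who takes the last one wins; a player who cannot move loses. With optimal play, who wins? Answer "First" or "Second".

Second

Mark each pile size as W (mover wins) or L (mover loses):
i:   0  1  2  3  4  5  6  7  8  9 10 11 12 13 14 15 16 17 18 19 20 21
     L  L  L  L  W  W  W  W  W  L  L  L  L  W  W  W  W  W  L  L  L  L
Position 21 is L, so the second player wins.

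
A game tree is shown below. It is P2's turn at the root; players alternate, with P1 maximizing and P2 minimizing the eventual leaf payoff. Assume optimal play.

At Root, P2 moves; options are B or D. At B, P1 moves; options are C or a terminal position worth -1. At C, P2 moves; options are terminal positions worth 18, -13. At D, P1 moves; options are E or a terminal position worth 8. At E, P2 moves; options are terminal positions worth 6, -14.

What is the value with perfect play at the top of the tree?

-1

C (P2): min(18, -13) = -13
B (P1): max(-13, -1) = -1
E (P2): min(6, -14) = -14
D (P1): max(-14, 8) = 8
Root (P2): min(-1, 8) = -1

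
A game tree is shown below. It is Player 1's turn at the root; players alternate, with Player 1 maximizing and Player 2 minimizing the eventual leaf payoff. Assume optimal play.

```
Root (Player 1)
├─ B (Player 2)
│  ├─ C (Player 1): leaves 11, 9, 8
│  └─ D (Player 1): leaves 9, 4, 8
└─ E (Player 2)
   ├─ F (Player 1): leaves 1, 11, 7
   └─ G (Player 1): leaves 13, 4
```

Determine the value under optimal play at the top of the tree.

C (Player 1): max(11, 9, 8) = 11
D (Player 1): max(9, 4, 8) = 9
B (Player 2): min(11, 9) = 9
F (Player 1): max(1, 11, 7) = 11
G (Player 1): max(13, 4) = 13
E (Player 2): min(11, 13) = 11
Root (Player 1): max(9, 11) = 11

11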